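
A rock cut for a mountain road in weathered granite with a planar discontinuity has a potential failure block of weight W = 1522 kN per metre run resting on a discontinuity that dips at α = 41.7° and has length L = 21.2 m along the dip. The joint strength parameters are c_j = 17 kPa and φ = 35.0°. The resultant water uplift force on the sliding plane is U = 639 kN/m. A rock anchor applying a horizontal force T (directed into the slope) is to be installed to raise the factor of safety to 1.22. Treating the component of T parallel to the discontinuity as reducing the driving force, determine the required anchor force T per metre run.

Resolving forces along and normal to the sliding plane, with the horizontal anchor force T adding T·sinα to the effective normal force and T·cosα acting up the plane against the driving force:
FS = [c_jL + (W cosα − U + T sinα) tanφ] / [W sinα − T cosα]
Without the anchor: N' = 497.4 kN/m, driving T_d = 1012.5 kN/m, resisting R = 17·21.2 + 497.4·tan35.0° = 708.7 kN/m, FS = 0.70.
Setting FS = 1.22 and solving for T:
1.22·(1012.5 − T cos41.7°) = 708.7 + T sin41.7°·tan35.0°
T·(sin41.7°·tan35.0° + 1.22·cos41.7°) = 1.22·1012.5 − 708.7
T·(0.6652·0.7002 + 1.22·0.7466) = 1235.2 − 708.7 = 526.6
T·1.3767 = 526.6
T = 382.5 kN/m

T = 382 kN/m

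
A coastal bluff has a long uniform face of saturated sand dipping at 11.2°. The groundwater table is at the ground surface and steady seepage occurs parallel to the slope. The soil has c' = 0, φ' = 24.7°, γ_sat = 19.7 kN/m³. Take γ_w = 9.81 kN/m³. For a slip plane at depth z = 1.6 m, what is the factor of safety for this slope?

With seepage parallel to the slope and the water table at the surface, the effective normal stress on the slip plane uses the buoyant unit weight γ' = γ_sat − γ_w while the driving shear stress uses γ_sat:
FS = [c' + γ' z cos²β tanφ'] / [γ_sat z sinβ cosβ]
(For c' = 0 this reduces to FS = (γ'/γ_sat)·tanφ'/tanβ.)
γ' = 19.7 − 9.81 = 9.89 kN/m³
Numerator = 0.0 + 9.89·1.6·cos²11.2°·tan24.7° = 0.0 + 9.89·1.6·0.9623·0.4599 = 7.004 kPa
Denominator = 19.7·1.6·sin11.2°·cos11.2° = 19.7·1.6·0.1942·0.9810 = 6.006 kPa
FS = 7.004 / 6.006 = 1.166

FS = 1.17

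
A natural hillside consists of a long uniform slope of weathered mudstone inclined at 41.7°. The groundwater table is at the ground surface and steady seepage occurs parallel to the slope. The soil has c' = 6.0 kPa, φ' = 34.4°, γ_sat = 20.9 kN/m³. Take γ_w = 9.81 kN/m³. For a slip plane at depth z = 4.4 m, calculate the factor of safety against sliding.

With seepage parallel to the slope and the water table at the surface, the effective normal stress on the slip plane uses the buoyant unit weight γ' = γ_sat − γ_w while the driving shear stress uses γ_sat:
FS = [c' + γ' z cos²β tanφ'] / [γ_sat z sinβ cosβ]
γ' = 20.9 − 9.81 = 11.09 kN/m³
Numerator = 6.0 + 11.09·4.4·cos²41.7°·tan34.4° = 6.0 + 11.09·4.4·0.5575·0.6847 = 24.626 kPa
Denominator = 20.9·4.4·sin41.7°·cos41.7° = 20.9·4.4·0.6652·0.7466 = 45.675 kPa
FS = 24.626 / 45.675 = 0.539

FS = 0.54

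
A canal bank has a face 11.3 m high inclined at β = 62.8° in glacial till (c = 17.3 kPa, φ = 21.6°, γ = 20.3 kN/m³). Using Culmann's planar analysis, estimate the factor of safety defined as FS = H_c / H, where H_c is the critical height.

H_c = (4c/γ) · sinβ cosφ / [1 − cos(β − φ)]
    = (4·17.3/20.3) · sin62.8°·cos21.6° / [1 − cos41.2°]
    = 3.409 · 0.8270 / 0.2476 = 11.39 m
FS = H_c / H = 11.39 / 11.3 = 1.008

FS = 1.01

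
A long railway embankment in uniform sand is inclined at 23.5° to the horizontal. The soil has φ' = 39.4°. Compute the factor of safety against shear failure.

FS = 1.89

For a dry cohesionless infinite slope the factor of safety is FS = tanφ' / tanβ.
FS = tan39.4° / tan23.5° = 0.8214 / 0.4348 = 1.889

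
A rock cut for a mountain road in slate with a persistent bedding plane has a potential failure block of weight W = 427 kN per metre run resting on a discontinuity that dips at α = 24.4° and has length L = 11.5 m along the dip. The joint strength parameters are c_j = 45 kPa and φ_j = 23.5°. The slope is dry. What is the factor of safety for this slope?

Resolving the block weight along and normal to the plane and applying the Mohr–Coulomb strength on the joint:
N' = W cosα = 427·cos24.4° = 388.9 kN/m
Driving force T = W sinα = 427·sin24.4° = 176.4 kN/m
Resisting force R = c_j·L + N'·tanφ_j = 45·11.5 + 388.9·tan23.5° = 517.5 + 169.1 = 686.6 kN/m
FS = R / T = 686.6 / 176.4 = 3.892

FS = 3.89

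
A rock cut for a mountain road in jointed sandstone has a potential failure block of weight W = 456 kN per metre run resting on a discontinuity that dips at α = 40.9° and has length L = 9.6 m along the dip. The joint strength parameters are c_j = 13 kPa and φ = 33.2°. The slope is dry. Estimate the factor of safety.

Resolving the block weight along and normal to the plane and applying the Mohr–Coulomb strength on the joint:
N' = W cosα = 456·cos40.9° = 344.7 kN/m
Driving force T = W sinα = 456·sin40.9° = 298.6 kN/m
Resisting force R = c_j·L + N'·tanφ = 13·9.6 + 344.7·tan33.2° = 124.8 + 225.5 = 350.3 kN/m
FS = R / T = 350.3 / 298.6 = 1.173

FS = 1.17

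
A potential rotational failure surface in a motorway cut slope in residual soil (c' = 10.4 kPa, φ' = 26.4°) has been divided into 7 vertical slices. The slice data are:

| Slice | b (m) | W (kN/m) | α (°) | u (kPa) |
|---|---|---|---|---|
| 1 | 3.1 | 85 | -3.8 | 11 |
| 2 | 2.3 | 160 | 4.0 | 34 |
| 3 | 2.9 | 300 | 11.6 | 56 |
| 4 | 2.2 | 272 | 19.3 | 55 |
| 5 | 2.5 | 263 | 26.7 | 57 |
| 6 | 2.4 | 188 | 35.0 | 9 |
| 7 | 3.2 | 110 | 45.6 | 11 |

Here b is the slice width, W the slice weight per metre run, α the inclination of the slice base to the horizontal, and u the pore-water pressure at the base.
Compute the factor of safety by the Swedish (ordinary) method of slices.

FS = 1.14

Ordinary method of slices: FS = Σ[c'·Δl_i + (W_i cosα_i − u_i·Δl_i)·tanφ'] / Σ W_i sinα_i, with Δl_i = b_i / cosα_i.
Slice 1: Δl = 3.1/cos(-3.8°) = 3.107 m; N'_1 = 85·cos(-3.8°) − 11·3.107 = 50.6; c'Δl = 32.31; W sinα = -5.6
Slice 2: Δl = 2.3/cos4.0° = 2.306 m; N'_2 = 160·cos4.0° − 34·2.306 = 81.2; c'Δl = 23.98; W sinα = 11.2
Slice 3: Δl = 2.9/cos11.6° = 2.960 m; N'_3 = 300·cos11.6° − 56·2.960 = 128.1; c'Δl = 30.79; W sinα = 60.3
Slice 4: Δl = 2.2/cos19.3° = 2.331 m; N'_4 = 272·cos19.3° − 55·2.331 = 128.5; c'Δl = 24.24; W sinα = 89.9
Slice 5: Δl = 2.5/cos26.7° = 2.798 m; N'_5 = 263·cos26.7° − 57·2.798 = 75.4; c'Δl = 29.10; W sinα = 118.2
Slice 6: Δl = 2.4/cos35.0° = 2.930 m; N'_6 = 188·cos35.0° − 9·2.930 = 127.6; c'Δl = 30.47; W sinα = 107.8
Slice 7: Δl = 3.2/cos45.6° = 4.574 m; N'_7 = 110·cos45.6° − 11·4.574 = 26.7; c'Δl = 47.57; W sinα = 78.6
Σc'Δl = 218.5 kN/m; ΣN' = 618.2 kN/m; ΣW sinα = 460.3 kN/m
Resisting = 218.5 + 618.2·tan26.4° = 218.5 + 306.9 = 525.3 kN/m
FS = 525.3 / 460.3 = 1.141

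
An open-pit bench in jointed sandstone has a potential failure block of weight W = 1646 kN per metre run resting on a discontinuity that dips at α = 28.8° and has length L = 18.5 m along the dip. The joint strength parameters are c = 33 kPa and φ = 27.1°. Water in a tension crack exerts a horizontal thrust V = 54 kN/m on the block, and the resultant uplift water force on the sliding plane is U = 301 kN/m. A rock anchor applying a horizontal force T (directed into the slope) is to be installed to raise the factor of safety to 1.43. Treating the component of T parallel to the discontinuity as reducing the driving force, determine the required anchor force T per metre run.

Resolving forces along and normal to the sliding plane, with the horizontal anchor force T adding T·sinα to the effective normal force and T·cosα acting up the plane against the driving force:
FS = [cL + (W cosα − U − V sinα + T sinα) tanφ] / [W sinα + V cosα − T cosα]
Without the anchor: N' = 1115.4 kN/m, driving T_d = 840.3 kN/m, resisting R = 33·18.5 + 1115.4·tan27.1° = 1181.3 kN/m, FS = 1.41.
Setting FS = 1.43 and solving for T:
1.43·(840.3 − T cos28.8°) = 1181.3 + T sin28.8°·tan27.1°
T·(sin28.8°·tan27.1° + 1.43·cos28.8°) = 1.43·840.3 − 1181.3
T·(0.4818·0.5117 + 1.43·0.8763) = 1201.6 − 1181.3 = 20.3
T·1.4996 = 20.3
T = 13.6 kN/m

T = 14 kN/m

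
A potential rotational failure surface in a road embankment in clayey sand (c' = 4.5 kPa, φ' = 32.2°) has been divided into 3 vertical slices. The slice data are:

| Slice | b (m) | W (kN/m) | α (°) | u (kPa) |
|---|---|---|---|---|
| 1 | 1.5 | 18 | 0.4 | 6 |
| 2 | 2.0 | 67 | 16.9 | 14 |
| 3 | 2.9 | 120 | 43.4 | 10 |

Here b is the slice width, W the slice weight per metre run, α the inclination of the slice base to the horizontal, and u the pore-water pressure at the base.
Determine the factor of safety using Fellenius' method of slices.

FS = 0.90

Ordinary method of slices: FS = Σ[c'·Δl_i + (W_i cosα_i − u_i·Δl_i)·tanφ'] / Σ W_i sinα_i, with Δl_i = b_i / cosα_i.
Slice 1: Δl = 1.5/cos0.4° = 1.500 m; N'_1 = 18·cos0.4° − 6·1.500 = 9.0; c'Δl = 6.75; W sinα = 0.1
Slice 2: Δl = 2.0/cos16.9° = 2.090 m; N'_2 = 67·cos16.9° − 14·2.090 = 34.8; c'Δl = 9.41; W sinα = 19.5
Slice 3: Δl = 2.9/cos43.4° = 3.991 m; N'_3 = 120·cos43.4° − 10·3.991 = 47.3; c'Δl = 17.96; W sinα = 82.5
Σc'Δl = 34.1 kN/m; ΣN' = 91.1 kN/m; ΣW sinα = 102.1 kN/m
Resisting = 34.1 + 91.1·tan32.2° = 34.1 + 57.4 = 91.5 kN/m
FS = 91.5 / 102.1 = 0.897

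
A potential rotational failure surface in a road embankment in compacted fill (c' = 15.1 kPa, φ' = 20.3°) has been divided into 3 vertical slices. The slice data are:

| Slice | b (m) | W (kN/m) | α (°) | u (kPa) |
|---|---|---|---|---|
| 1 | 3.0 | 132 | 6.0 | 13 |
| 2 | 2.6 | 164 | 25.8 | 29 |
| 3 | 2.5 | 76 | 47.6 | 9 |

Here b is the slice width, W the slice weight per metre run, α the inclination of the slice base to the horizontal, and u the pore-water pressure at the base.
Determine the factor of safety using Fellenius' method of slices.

Ordinary method of slices: FS = Σ[c'·Δl_i + (W_i cosα_i − u_i·Δl_i)·tanφ'] / Σ W_i sinα_i, with Δl_i = b_i / cosα_i.
Slice 1: Δl = 3.0/cos6.0° = 3.017 m; N'_1 = 132·cos6.0° − 13·3.017 = 92.1; c'Δl = 45.55; W sinα = 13.8
Slice 2: Δl = 2.6/cos25.8° = 2.888 m; N'_2 = 164·cos25.8° − 29·2.888 = 63.9; c'Δl = 43.61; W sinα = 71.4
Slice 3: Δl = 2.5/cos47.6° = 3.708 m; N'_3 = 76·cos47.6° − 9·3.708 = 17.9; c'Δl = 55.98; W sinα = 56.1
Σc'Δl = 145.1 kN/m; ΣN' = 173.8 kN/m; ΣW sinα = 141.3 kN/m
Resisting = 145.1 + 173.8·tan20.3° = 145.1 + 64.3 = 209.4 kN/m
FS = 209.4 / 141.3 = 1.482

FS = 1.48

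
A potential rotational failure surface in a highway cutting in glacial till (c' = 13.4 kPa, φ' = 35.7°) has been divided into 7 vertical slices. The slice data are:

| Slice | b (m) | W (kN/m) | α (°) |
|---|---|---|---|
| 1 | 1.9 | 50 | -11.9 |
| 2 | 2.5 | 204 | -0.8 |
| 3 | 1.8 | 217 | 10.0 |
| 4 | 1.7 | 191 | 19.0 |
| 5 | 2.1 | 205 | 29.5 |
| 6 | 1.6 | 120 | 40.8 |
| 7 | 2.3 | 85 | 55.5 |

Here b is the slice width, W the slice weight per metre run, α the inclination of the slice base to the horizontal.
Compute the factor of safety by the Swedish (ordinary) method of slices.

Ordinary method of slices: FS = Σ[c'·Δl_i + (W_i cosα_i)·tanφ'] / Σ W_i sinα_i, with Δl_i = b_i / cosα_i.
Slice 1: Δl = 1.9/cos(-11.9°) = 1.942 m; N'_1 = 50·cos(-11.9°) = 48.9; c'Δl = 26.02; W sinα = -10.3
Slice 2: Δl = 2.5/cos(-0.8°) = 2.500 m; N'_2 = 204·cos(-0.8°) = 204.0; c'Δl = 33.50; W sinα = -2.8
Slice 3: Δl = 1.8/cos10.0° = 1.828 m; N'_3 = 217·cos10.0° = 213.7; c'Δl = 24.49; W sinα = 37.7
Slice 4: Δl = 1.7/cos19.0° = 1.798 m; N'_4 = 191·cos19.0° = 180.6; c'Δl = 24.09; W sinα = 62.2
Slice 5: Δl = 2.1/cos29.5° = 2.413 m; N'_5 = 205·cos29.5° = 178.4; c'Δl = 32.33; W sinα = 100.9
Slice 6: Δl = 1.6/cos40.8° = 2.114 m; N'_6 = 120·cos40.8° = 90.8; c'Δl = 28.32; W sinα = 78.4
Slice 7: Δl = 2.3/cos55.5° = 4.061 m; N'_7 = 85·cos55.5° = 48.1; c'Δl = 54.41; W sinα = 70.1
Σc'Δl = 223.2 kN/m; ΣN' = 964.6 kN/m; ΣW sinα = 336.1 kN/m
Resisting = 223.2 + 964.6·tan35.7° = 223.2 + 693.1 = 916.3 kN/m
FS = 916.3 / 336.1 = 2.726

FS = 2.73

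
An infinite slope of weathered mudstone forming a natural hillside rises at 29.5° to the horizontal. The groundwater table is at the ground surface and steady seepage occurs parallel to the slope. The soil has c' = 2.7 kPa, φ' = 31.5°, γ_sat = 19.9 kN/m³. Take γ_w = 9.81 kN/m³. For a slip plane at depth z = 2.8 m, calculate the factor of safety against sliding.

With seepage parallel to the slope and the water table at the surface, the effective normal stress on the slip plane uses the buoyant unit weight γ' = γ_sat − γ_w while the driving shear stress uses γ_sat:
FS = [c' + γ' z cos²β tanφ'] / [γ_sat z sinβ cosβ]
γ' = 19.9 − 9.81 = 10.09 kN/m³
Numerator = 2.7 + 10.09·2.8·cos²29.5°·tan31.5° = 2.7 + 10.09·2.8·0.7575·0.6128 = 15.815 kPa
Denominator = 19.9·2.8·sin29.5°·cos29.5° = 19.9·2.8·0.4924·0.8704 = 23.881 kPa
FS = 15.815 / 23.881 = 0.662

FS = 0.66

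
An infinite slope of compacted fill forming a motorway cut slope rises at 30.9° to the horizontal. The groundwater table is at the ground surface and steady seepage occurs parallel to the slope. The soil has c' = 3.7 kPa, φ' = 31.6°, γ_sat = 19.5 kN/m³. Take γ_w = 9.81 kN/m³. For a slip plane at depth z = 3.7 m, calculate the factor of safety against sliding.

With seepage parallel to the slope and the water table at the surface, the effective normal stress on the slip plane uses the buoyant unit weight γ' = γ_sat − γ_w while the driving shear stress uses γ_sat:
FS = [c' + γ' z cos²β tanφ'] / [γ_sat z sinβ cosβ]
γ' = 19.5 − 9.81 = 9.69 kN/m³
Numerator = 3.7 + 9.69·3.7·cos²30.9°·tan31.6° = 3.7 + 9.69·3.7·0.7363·0.6152 = 19.940 kPa
Denominator = 19.5·3.7·sin30.9°·cos30.9° = 19.5·3.7·0.5135·0.8581 = 31.793 kPa
FS = 19.940 / 31.793 = 0.627

FS = 0.63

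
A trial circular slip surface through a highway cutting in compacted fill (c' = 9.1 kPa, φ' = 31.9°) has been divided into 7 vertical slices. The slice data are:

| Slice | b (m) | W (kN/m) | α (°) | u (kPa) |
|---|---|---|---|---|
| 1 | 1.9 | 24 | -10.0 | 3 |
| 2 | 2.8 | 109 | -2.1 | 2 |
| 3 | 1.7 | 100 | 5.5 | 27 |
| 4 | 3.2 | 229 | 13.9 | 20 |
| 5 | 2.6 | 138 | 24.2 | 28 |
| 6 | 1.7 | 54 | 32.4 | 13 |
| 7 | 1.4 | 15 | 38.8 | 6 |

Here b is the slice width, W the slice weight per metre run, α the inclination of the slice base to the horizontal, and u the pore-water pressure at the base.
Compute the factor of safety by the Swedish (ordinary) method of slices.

FS = 2.62

Ordinary method of slices: FS = Σ[c'·Δl_i + (W_i cosα_i − u_i·Δl_i)·tanφ'] / Σ W_i sinα_i, with Δl_i = b_i / cosα_i.
Slice 1: Δl = 1.9/cos(-10.0°) = 1.929 m; N'_1 = 24·cos(-10.0°) − 3·1.929 = 17.8; c'Δl = 17.56; W sinα = -4.2
Slice 2: Δl = 2.8/cos(-2.1°) = 2.802 m; N'_2 = 109·cos(-2.1°) − 2·2.802 = 103.3; c'Δl = 25.50; W sinα = -4.0
Slice 3: Δl = 1.7/cos5.5° = 1.708 m; N'_3 = 100·cos5.5° − 27·1.708 = 53.4; c'Δl = 15.54; W sinα = 9.6
Slice 4: Δl = 3.2/cos13.9° = 3.297 m; N'_4 = 229·cos13.9° − 20·3.297 = 156.4; c'Δl = 30.00; W sinα = 55.0
Slice 5: Δl = 2.6/cos24.2° = 2.851 m; N'_5 = 138·cos24.2° − 28·2.851 = 46.1; c'Δl = 25.94; W sinα = 56.6
Slice 6: Δl = 1.7/cos32.4° = 2.013 m; N'_6 = 54·cos32.4° − 13·2.013 = 19.4; c'Δl = 18.32; W sinα = 28.9
Slice 7: Δl = 1.4/cos38.8° = 1.796 m; N'_7 = 15·cos38.8° − 6·1.796 = 0.9; c'Δl = 16.35; W sinα = 9.4
Σc'Δl = 149.2 kN/m; ΣN' = 397.4 kN/m; ΣW sinα = 151.3 kN/m
Resisting = 149.2 + 397.4·tan31.9° = 149.2 + 247.3 = 396.5 kN/m
FS = 396.5 / 151.3 = 2.620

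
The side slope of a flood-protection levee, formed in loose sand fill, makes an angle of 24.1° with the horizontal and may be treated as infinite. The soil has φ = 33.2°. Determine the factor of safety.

For a dry cohesionless infinite slope the factor of safety is FS = tanφ / tanβ.
FS = tan33.2° / tan24.1° = 0.6544 / 0.4473 = 1.463

FS = 1.46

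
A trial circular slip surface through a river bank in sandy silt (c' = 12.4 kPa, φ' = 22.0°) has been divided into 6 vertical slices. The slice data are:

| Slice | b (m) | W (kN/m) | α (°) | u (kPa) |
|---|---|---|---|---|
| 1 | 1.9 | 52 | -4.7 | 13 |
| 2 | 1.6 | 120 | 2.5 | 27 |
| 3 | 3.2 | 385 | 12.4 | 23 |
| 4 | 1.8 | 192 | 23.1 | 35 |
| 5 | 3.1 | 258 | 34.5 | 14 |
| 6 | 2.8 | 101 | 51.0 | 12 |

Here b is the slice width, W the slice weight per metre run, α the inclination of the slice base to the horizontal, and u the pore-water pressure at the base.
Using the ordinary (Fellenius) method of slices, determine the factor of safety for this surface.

Ordinary method of slices: FS = Σ[c'·Δl_i + (W_i cosα_i − u_i·Δl_i)·tanφ'] / Σ W_i sinα_i, with Δl_i = b_i / cosα_i.
Slice 1: Δl = 1.9/cos(-4.7°) = 1.906 m; N'_1 = 52·cos(-4.7°) − 13·1.906 = 27.0; c'Δl = 23.64; W sinα = -4.3
Slice 2: Δl = 1.6/cos2.5° = 1.602 m; N'_2 = 120·cos2.5° − 27·1.602 = 76.6; c'Δl = 19.86; W sinα = 5.2
Slice 3: Δl = 3.2/cos12.4° = 3.276 m; N'_3 = 385·cos12.4° − 23·3.276 = 300.7; c'Δl = 40.63; W sinα = 82.7
Slice 4: Δl = 1.8/cos23.1° = 1.957 m; N'_4 = 192·cos23.1° − 35·1.957 = 108.1; c'Δl = 24.27; W sinα = 75.3
Slice 5: Δl = 3.1/cos34.5° = 3.762 m; N'_5 = 258·cos34.5° − 14·3.762 = 160.0; c'Δl = 46.64; W sinα = 146.1
Slice 6: Δl = 2.8/cos51.0° = 4.449 m; N'_6 = 101·cos51.0° − 12·4.449 = 10.2; c'Δl = 55.17; W sinα = 78.5
Σc'Δl = 210.2 kN/m; ΣN' = 682.6 kN/m; ΣW sinα = 383.6 kN/m
Resisting = 210.2 + 682.6·tan22.0° = 210.2 + 275.8 = 486.0 kN/m
FS = 486.0 / 383.6 = 1.267

FS = 1.27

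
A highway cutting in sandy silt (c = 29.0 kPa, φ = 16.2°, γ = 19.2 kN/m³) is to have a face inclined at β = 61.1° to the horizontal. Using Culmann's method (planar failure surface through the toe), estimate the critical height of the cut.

H_c = 17.41 m

Culmann's analysis gives the critical failure plane at α_cr = (β + φ)/2 = (61.1 + 16.2)/2 = 38.6°, and the critical height
H_c = (4c/γ) · sinβ cosφ / [1 − cos(β − φ)]
    = (4·29.0/19.2) · sin61.1°·cos16.2° / [1 − cos(44.9°)]
    = 6.042 · 0.8755·0.9603 / [1 − 0.7083]
    = 6.042 · 0.8407 / 0.2917
    = 17.41 m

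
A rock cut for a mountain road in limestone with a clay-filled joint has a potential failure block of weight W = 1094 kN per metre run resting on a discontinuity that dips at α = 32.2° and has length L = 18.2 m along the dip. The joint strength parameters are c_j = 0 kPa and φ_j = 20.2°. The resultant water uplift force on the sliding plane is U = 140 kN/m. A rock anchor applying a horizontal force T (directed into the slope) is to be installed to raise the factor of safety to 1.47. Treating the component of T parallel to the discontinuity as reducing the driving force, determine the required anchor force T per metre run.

T = 394 kN/m

Resolving forces along and normal to the sliding plane, with the horizontal anchor force T adding T·sinα to the effective normal force and T·cosα acting up the plane against the driving force:
FS = [c_jL + (W cosα − U + T sinα) tanφ_j] / [W sinα − T cosα]
Without the anchor: N' = 785.7 kN/m, driving T_d = 583.0 kN/m, resisting R = 0·18.2 + 785.7·tan20.2° = 289.1 kN/m, FS = 0.50.
Setting FS = 1.47 and solving for T:
1.47·(583.0 − T cos32.2°) = 289.1 + T sin32.2°·tan20.2°
T·(sin32.2°·tan20.2° + 1.47·cos32.2°) = 1.47·583.0 − 289.1
T·(0.5329·0.3679 + 1.47·0.8462) = 857.0 − 289.1 = 567.9
T·1.4400 = 567.9
T = 394.4 kN/m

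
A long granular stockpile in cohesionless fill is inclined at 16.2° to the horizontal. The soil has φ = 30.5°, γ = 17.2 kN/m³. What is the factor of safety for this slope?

FS = 2.03

For a dry cohesionless infinite slope the factor of safety is FS = tanφ / tanβ.
FS = tan30.5° / tan16.2° = 0.5890 / 0.2905 = 2.028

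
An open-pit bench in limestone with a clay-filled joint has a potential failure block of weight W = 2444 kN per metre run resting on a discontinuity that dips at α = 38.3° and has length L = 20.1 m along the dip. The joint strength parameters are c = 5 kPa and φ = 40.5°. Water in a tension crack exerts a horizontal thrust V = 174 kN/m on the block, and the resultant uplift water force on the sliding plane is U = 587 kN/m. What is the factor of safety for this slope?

Resolving the block weight along and normal to the plane and applying the Mohr–Coulomb strength on the joint:
N' = W cosα − U − V sinα = 2444·cos38.3° − 587 − 174·sin38.3° = 1223.2 kN/m
Driving force T = W sinα + V cosα = 2444·sin38.3° + 174·cos38.3° = 1651.3 kN/m
Resisting force R = c·L + N'·tanφ = 5·20.1 + 1223.2·tan40.5° = 100.5 + 1044.7 = 1145.2 kN/m
FS = R / T = 1145.2 / 1651.3 = 0.694

FS = 0.69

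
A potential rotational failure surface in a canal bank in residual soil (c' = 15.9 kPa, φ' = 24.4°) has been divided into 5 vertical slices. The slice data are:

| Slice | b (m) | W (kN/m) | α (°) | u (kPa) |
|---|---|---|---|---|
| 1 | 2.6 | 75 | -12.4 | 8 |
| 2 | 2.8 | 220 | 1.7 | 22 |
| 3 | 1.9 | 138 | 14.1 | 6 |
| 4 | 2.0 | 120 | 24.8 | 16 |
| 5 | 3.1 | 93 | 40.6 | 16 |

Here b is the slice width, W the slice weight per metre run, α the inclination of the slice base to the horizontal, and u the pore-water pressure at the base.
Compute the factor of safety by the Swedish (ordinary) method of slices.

FS = 3.00

Ordinary method of slices: FS = Σ[c'·Δl_i + (W_i cosα_i − u_i·Δl_i)·tanφ'] / Σ W_i sinα_i, with Δl_i = b_i / cosα_i.
Slice 1: Δl = 2.6/cos(-12.4°) = 2.662 m; N'_1 = 75·cos(-12.4°) − 8·2.662 = 52.0; c'Δl = 42.33; W sinα = -16.1
Slice 2: Δl = 2.8/cos1.7° = 2.801 m; N'_2 = 220·cos1.7° − 22·2.801 = 158.3; c'Δl = 44.54; W sinα = 6.5
Slice 3: Δl = 1.9/cos14.1° = 1.959 m; N'_3 = 138·cos14.1° − 6·1.959 = 122.1; c'Δl = 31.15; W sinα = 33.6
Slice 4: Δl = 2.0/cos24.8° = 2.203 m; N'_4 = 120·cos24.8° − 16·2.203 = 73.7; c'Δl = 35.03; W sinα = 50.3
Slice 5: Δl = 3.1/cos40.6° = 4.083 m; N'_5 = 93·cos40.6° − 16·4.083 = 5.3; c'Δl = 64.92; W sinα = 60.5
Σc'Δl = 218.0 kN/m; ΣN' = 411.3 kN/m; ΣW sinα = 134.9 kN/m
Resisting = 218.0 + 411.3·tan24.4° = 218.0 + 186.6 = 404.5 kN/m
FS = 404.5 / 134.9 = 2.999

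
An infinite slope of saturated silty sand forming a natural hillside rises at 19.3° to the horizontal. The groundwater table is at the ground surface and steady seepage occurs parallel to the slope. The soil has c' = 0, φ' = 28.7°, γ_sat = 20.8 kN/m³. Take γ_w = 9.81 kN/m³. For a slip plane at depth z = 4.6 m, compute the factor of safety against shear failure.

With seepage parallel to the slope and the water table at the surface, the effective normal stress on the slip plane uses the buoyant unit weight γ' = γ_sat − γ_w while the driving shear stress uses γ_sat:
FS = [c' + γ' z cos²β tanφ'] / [γ_sat z sinβ cosβ]
(For c' = 0 this reduces to FS = (γ'/γ_sat)·tanφ'/tanβ.)
γ' = 20.8 − 9.81 = 10.99 kN/m³
Numerator = 0.0 + 10.99·4.6·cos²19.3°·tan28.7° = 0.0 + 10.99·4.6·0.8908·0.5475 = 24.654 kPa
Denominator = 20.8·4.6·sin19.3°·cos19.3° = 20.8·4.6·0.3305·0.9438 = 29.846 kPa
FS = 24.654 / 29.846 = 0.826

FS = 0.83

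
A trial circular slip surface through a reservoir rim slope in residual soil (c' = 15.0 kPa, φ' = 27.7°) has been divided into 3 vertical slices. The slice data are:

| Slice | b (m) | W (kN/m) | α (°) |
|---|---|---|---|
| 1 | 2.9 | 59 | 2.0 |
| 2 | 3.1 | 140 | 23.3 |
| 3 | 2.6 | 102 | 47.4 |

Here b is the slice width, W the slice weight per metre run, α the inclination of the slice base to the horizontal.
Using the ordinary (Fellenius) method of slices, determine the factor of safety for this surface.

FS = 2.16

Ordinary method of slices: FS = Σ[c'·Δl_i + (W_i cosα_i)·tanφ'] / Σ W_i sinα_i, with Δl_i = b_i / cosα_i.
Slice 1: Δl = 2.9/cos2.0° = 2.902 m; N'_1 = 59·cos2.0° = 59.0; c'Δl = 43.53; W sinα = 2.1
Slice 2: Δl = 3.1/cos23.3° = 3.375 m; N'_2 = 140·cos23.3° = 128.6; c'Δl = 50.63; W sinα = 55.4
Slice 3: Δl = 2.6/cos47.4° = 3.841 m; N'_3 = 102·cos47.4° = 69.0; c'Δl = 57.62; W sinα = 75.1
Σc'Δl = 151.8 kN/m; ΣN' = 256.6 kN/m; ΣW sinα = 132.5 kN/m
Resisting = 151.8 + 256.6·tan27.7° = 151.8 + 134.7 = 286.5 kN/m
FS = 286.5 / 132.5 = 2.162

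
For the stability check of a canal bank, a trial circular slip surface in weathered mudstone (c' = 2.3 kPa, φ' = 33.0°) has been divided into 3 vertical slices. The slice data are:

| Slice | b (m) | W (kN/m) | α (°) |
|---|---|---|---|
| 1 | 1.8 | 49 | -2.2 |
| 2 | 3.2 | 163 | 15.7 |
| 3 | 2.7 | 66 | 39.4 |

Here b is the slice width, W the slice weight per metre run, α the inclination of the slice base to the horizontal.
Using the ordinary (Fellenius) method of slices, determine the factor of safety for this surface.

FS = 2.22

Ordinary method of slices: FS = Σ[c'·Δl_i + (W_i cosα_i)·tanφ'] / Σ W_i sinα_i, with Δl_i = b_i / cosα_i.
Slice 1: Δl = 1.8/cos(-2.2°) = 1.801 m; N'_1 = 49·cos(-2.2°) = 49.0; c'Δl = 4.14; W sinα = -1.9
Slice 2: Δl = 3.2/cos15.7° = 3.324 m; N'_2 = 163·cos15.7° = 156.9; c'Δl = 7.65; W sinα = 44.1
Slice 3: Δl = 2.7/cos39.4° = 3.494 m; N'_3 = 66·cos39.4° = 51.0; c'Δl = 8.04; W sinα = 41.9
Σc'Δl = 19.8 kN/m; ΣN' = 256.9 kN/m; ΣW sinα = 84.1 kN/m
Resisting = 19.8 + 256.9·tan33.0° = 19.8 + 166.8 = 186.6 kN/m
FS = 186.6 / 84.1 = 2.219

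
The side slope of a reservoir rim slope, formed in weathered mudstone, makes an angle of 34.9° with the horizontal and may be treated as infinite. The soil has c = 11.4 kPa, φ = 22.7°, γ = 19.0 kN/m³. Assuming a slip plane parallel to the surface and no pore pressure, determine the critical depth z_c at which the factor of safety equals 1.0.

z_c = 3.19 m

Setting FS = 1.00 in FS = [c + γz cos²β tanφ] / [γz sinβ cosβ] and solving for z:
z = c / [γ cosβ (FS·sinβ − cosβ·tanφ)]
  = 11.4 / [19.0·cos34.9°·(1.00·sin34.9° − cos34.9°·tan22.7°)]
  = 11.4 / [19.0·0.8202·(1.00·0.5721 − 0.8202·0.4183)]
  = 11.4 / 3.5696 = 3.194 m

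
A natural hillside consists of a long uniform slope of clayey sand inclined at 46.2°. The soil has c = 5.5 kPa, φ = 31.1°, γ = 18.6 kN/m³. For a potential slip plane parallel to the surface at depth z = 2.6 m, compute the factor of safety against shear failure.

FS = 0.81

For an infinite slope with a slip plane parallel to the surface (no pore pressure): FS = [c + γz cos²β tanφ] / [γz sinβ cosβ].
γz = 18.6·2.6 = 48.36 kN/m²
Numerator = 5.5 + 48.36·cos²46.2°·tan31.1° = 5.5 + 48.36·0.4791·0.6032 = 19.475 kPa
Denominator = 48.36·sin46.2°·cos46.2° = 48.36·0.7218·0.6921 = 24.159 kPa
FS = 19.475 / 24.159 = 0.806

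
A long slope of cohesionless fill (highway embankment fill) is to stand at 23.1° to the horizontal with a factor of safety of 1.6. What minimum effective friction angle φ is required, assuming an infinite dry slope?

FS = tanφ/tanβ ⇒ tanφ = FS · tanβ = 1.6 · tan23.1° = 0.6825
φ = arctan(0.6825) = 34.31°

φ = 34.3°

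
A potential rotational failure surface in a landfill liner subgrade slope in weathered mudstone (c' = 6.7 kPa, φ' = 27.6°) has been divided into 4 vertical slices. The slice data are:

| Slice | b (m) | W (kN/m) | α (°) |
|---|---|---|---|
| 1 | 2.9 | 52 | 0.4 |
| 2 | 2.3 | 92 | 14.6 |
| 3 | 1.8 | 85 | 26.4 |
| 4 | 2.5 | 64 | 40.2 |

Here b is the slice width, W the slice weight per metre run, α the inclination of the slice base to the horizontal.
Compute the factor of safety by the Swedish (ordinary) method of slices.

FS = 2.04

Ordinary method of slices: FS = Σ[c'·Δl_i + (W_i cosα_i)·tanφ'] / Σ W_i sinα_i, with Δl_i = b_i / cosα_i.
Slice 1: Δl = 2.9/cos0.4° = 2.900 m; N'_1 = 52·cos0.4° = 52.0; c'Δl = 19.43; W sinα = 0.4
Slice 2: Δl = 2.3/cos14.6° = 2.377 m; N'_2 = 92·cos14.6° = 89.0; c'Δl = 15.92; W sinα = 23.2
Slice 3: Δl = 1.8/cos26.4° = 2.010 m; N'_3 = 85·cos26.4° = 76.1; c'Δl = 13.46; W sinα = 37.8
Slice 4: Δl = 2.5/cos40.2° = 3.273 m; N'_4 = 64·cos40.2° = 48.9; c'Δl = 21.93; W sinα = 41.3
Σc'Δl = 70.7 kN/m; ΣN' = 266.0 kN/m; ΣW sinα = 102.7 kN/m
Resisting = 70.7 + 266.0·tan27.6° = 70.7 + 139.1 = 209.8 kN/m
FS = 209.8 / 102.7 = 2.044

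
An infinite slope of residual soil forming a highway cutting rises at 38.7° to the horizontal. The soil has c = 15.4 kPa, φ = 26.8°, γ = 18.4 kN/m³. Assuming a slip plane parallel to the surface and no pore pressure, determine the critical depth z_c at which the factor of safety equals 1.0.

Setting FS = 1.00 in FS = [c + γz cos²β tanφ] / [γz sinβ cosβ] and solving for z:
z = c / [γ cosβ (FS·sinβ − cosβ·tanφ)]
  = 15.4 / [18.4·cos38.7°·(1.00·sin38.7° − cos38.7°·tan26.8°)]
  = 15.4 / [18.4·0.7804·(1.00·0.6252 − 0.7804·0.5051)]
  = 15.4 / 3.3174 = 4.642 m

z_c = 4.64 m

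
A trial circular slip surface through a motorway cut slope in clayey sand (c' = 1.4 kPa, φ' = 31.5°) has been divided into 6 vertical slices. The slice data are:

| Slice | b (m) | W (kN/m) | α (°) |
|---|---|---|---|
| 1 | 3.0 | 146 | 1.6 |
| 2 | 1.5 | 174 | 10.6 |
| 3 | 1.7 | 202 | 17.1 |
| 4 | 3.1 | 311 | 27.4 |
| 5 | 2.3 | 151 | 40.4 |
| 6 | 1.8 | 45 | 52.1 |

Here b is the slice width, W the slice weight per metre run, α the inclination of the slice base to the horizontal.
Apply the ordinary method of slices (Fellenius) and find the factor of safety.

Ordinary method of slices: FS = Σ[c'·Δl_i + (W_i cosα_i)·tanφ'] / Σ W_i sinα_i, with Δl_i = b_i / cosα_i.
Slice 1: Δl = 3.0/cos1.6° = 3.001 m; N'_1 = 146·cos1.6° = 145.9; c'Δl = 4.20; W sinα = 4.1
Slice 2: Δl = 1.5/cos10.6° = 1.526 m; N'_2 = 174·cos10.6° = 171.0; c'Δl = 2.14; W sinα = 32.0
Slice 3: Δl = 1.7/cos17.1° = 1.779 m; N'_3 = 202·cos17.1° = 193.1; c'Δl = 2.49; W sinα = 59.4
Slice 4: Δl = 3.1/cos27.4° = 3.492 m; N'_4 = 311·cos27.4° = 276.1; c'Δl = 4.89; W sinα = 143.1
Slice 5: Δl = 2.3/cos40.4° = 3.020 m; N'_5 = 151·cos40.4° = 115.0; c'Δl = 4.23; W sinα = 97.9
Slice 6: Δl = 1.8/cos52.1° = 2.930 m; N'_6 = 45·cos52.1° = 27.6; c'Δl = 4.10; W sinα = 35.5
Σc'Δl = 22.0 kN/m; ΣN' = 928.8 kN/m; ΣW sinα = 372.0 kN/m
Resisting = 22.0 + 928.8·tan31.5° = 22.0 + 569.2 = 591.2 kN/m
FS = 591.2 / 372.0 = 1.589

FS = 1.59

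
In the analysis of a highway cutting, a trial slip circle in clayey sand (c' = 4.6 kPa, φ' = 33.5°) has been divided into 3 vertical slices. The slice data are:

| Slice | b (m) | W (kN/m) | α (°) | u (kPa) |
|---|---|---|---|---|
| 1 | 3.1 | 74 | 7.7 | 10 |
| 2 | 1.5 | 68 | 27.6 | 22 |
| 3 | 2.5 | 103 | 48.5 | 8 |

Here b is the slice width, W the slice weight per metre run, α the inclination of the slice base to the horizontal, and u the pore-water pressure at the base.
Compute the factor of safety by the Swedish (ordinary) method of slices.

FS = 0.91

Ordinary method of slices: FS = Σ[c'·Δl_i + (W_i cosα_i − u_i·Δl_i)·tanφ'] / Σ W_i sinα_i, with Δl_i = b_i / cosα_i.
Slice 1: Δl = 3.1/cos7.7° = 3.128 m; N'_1 = 74·cos7.7° − 10·3.128 = 42.1; c'Δl = 14.39; W sinα = 9.9
Slice 2: Δl = 1.5/cos27.6° = 1.693 m; N'_2 = 68·cos27.6° − 22·1.693 = 23.0; c'Δl = 7.79; W sinα = 31.5
Slice 3: Δl = 2.5/cos48.5° = 3.773 m; N'_3 = 103·cos48.5° − 8·3.773 = 38.1; c'Δl = 17.36; W sinα = 77.1
Σc'Δl = 39.5 kN/m; ΣN' = 103.1 kN/m; ΣW sinα = 118.6 kN/m
Resisting = 39.5 + 103.1·tan33.5° = 39.5 + 68.3 = 107.8 kN/m
FS = 107.8 / 118.6 = 0.909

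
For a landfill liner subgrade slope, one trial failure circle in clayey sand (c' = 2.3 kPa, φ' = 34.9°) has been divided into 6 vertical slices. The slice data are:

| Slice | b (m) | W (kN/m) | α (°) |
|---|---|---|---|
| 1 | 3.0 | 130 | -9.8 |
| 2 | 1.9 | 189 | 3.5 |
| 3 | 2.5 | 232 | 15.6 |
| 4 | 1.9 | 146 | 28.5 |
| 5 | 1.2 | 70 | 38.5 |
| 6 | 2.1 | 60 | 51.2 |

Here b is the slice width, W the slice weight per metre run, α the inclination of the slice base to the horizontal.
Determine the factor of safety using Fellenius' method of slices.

Ordinary method of slices: FS = Σ[c'·Δl_i + (W_i cosα_i)·tanφ'] / Σ W_i sinα_i, with Δl_i = b_i / cosα_i.
Slice 1: Δl = 3.0/cos(-9.8°) = 3.044 m; N'_1 = 130·cos(-9.8°) = 128.1; c'Δl = 7.00; W sinα = -22.1
Slice 2: Δl = 1.9/cos3.5° = 1.904 m; N'_2 = 189·cos3.5° = 188.6; c'Δl = 4.38; W sinα = 11.5
Slice 3: Δl = 2.5/cos15.6° = 2.596 m; N'_3 = 232·cos15.6° = 223.5; c'Δl = 5.97; W sinα = 62.4
Slice 4: Δl = 1.9/cos28.5° = 2.162 m; N'_4 = 146·cos28.5° = 128.3; c'Δl = 4.97; W sinα = 69.7
Slice 5: Δl = 1.2/cos38.5° = 1.533 m; N'_5 = 70·cos38.5° = 54.8; c'Δl = 3.53; W sinα = 43.6
Slice 6: Δl = 2.1/cos51.2° = 3.351 m; N'_6 = 60·cos51.2° = 37.6; c'Δl = 7.71; W sinα = 46.8
Σc'Δl = 33.6 kN/m; ΣN' = 760.9 kN/m; ΣW sinα = 211.8 kN/m
Resisting = 33.6 + 760.9·tan34.9° = 33.6 + 530.8 = 564.4 kN/m
FS = 564.4 / 211.8 = 2.665

FS = 2.66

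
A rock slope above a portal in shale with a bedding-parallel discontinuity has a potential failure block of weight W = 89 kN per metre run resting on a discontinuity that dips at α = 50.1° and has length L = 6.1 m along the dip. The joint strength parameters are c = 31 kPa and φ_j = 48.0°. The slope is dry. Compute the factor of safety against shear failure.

Resolving the block weight along and normal to the plane and applying the Mohr–Coulomb strength on the joint:
N' = W cosα = 89·cos50.1° = 57.1 kN/m
Driving force T = W sinα = 89·sin50.1° = 68.3 kN/m
Resisting force R = c·L + N'·tanφ_j = 31·6.1 + 57.1·tan48.0° = 189.1 + 63.4 = 252.5 kN/m
FS = R / T = 252.5 / 68.3 = 3.698

FS = 3.70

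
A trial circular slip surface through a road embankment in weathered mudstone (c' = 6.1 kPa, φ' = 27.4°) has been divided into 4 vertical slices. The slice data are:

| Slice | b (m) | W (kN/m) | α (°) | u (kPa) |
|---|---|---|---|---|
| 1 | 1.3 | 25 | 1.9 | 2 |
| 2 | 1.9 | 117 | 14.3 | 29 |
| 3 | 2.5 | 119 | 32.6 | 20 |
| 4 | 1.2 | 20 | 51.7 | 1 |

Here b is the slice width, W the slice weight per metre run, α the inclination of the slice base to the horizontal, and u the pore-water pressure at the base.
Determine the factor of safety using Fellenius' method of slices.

FS = 1.07

Ordinary method of slices: FS = Σ[c'·Δl_i + (W_i cosα_i − u_i·Δl_i)·tanφ'] / Σ W_i sinα_i, with Δl_i = b_i / cosα_i.
Slice 1: Δl = 1.3/cos1.9° = 1.301 m; N'_1 = 25·cos1.9° − 2·1.301 = 22.4; c'Δl = 7.93; W sinα = 0.8
Slice 2: Δl = 1.9/cos14.3° = 1.961 m; N'_2 = 117·cos14.3° − 29·1.961 = 56.5; c'Δl = 11.96; W sinα = 28.9
Slice 3: Δl = 2.5/cos32.6° = 2.968 m; N'_3 = 119·cos32.6° − 20·2.968 = 40.9; c'Δl = 18.10; W sinα = 64.1
Slice 4: Δl = 1.2/cos51.7° = 1.936 m; N'_4 = 20·cos51.7° − 1·1.936 = 10.5; c'Δl = 11.81; W sinα = 15.7
Σc'Δl = 49.8 kN/m; ΣN' = 130.3 kN/m; ΣW sinα = 109.5 kN/m
Resisting = 49.8 + 130.3·tan27.4° = 49.8 + 67.5 = 117.3 kN/m
FS = 117.3 / 109.5 = 1.071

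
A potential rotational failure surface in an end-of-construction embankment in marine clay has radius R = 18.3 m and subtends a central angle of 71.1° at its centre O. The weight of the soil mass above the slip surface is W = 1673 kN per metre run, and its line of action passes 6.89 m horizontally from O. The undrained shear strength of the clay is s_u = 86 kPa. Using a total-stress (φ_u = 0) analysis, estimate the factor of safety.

Taking moments about the centre O, the resisting moment is provided by the undrained shear strength acting along the arc:
Arc length L_a = R·θ = 18.3·(71.1°·π/180) = 18.3·1.2409 = 22.71 m
M_R = s_u·L_a·R = 86·22.71·18.3 = 35739.4 kN·m/m
M_D = W·d = 1673·6.89 = 11527.0 kN·m/m
FS = M_R / M_D = 35739.4 / 11527.0 = 3.101

FS = 3.10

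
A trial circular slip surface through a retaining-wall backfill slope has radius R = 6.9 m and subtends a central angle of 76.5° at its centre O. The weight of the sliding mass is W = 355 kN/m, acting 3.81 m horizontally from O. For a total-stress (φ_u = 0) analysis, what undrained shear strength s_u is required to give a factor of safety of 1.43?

FS = s_u·L_a·R / (W·d), so s_u = FS·W·d / (L_a·R).
Arc length L_a = R·θ = 6.9·(76.5°·π/180) = 6.9·1.3352 = 9.21 m
s_u = 1.43·355·3.81 / (9.21·6.9) = 1934.1 / 63.57 = 30.43 kPa

s_u = 30.4 kPa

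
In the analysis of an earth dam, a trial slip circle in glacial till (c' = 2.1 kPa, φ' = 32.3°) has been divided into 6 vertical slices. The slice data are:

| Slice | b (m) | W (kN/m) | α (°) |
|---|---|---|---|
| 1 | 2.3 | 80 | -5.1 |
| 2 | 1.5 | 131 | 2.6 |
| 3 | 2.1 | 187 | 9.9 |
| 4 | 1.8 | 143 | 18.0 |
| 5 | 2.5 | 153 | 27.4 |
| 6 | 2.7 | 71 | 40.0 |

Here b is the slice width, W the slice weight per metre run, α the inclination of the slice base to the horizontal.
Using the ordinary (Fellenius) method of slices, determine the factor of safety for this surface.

Ordinary method of slices: FS = Σ[c'·Δl_i + (W_i cosα_i)·tanφ'] / Σ W_i sinα_i, with Δl_i = b_i / cosα_i.
Slice 1: Δl = 2.3/cos(-5.1°) = 2.309 m; N'_1 = 80·cos(-5.1°) = 79.7; c'Δl = 4.85; W sinα = -7.1
Slice 2: Δl = 1.5/cos2.6° = 1.502 m; N'_2 = 131·cos2.6° = 130.9; c'Δl = 3.15; W sinα = 5.9
Slice 3: Δl = 2.1/cos9.9° = 2.132 m; N'_3 = 187·cos9.9° = 184.2; c'Δl = 4.48; W sinα = 32.2
Slice 4: Δl = 1.8/cos18.0° = 1.893 m; N'_4 = 143·cos18.0° = 136.0; c'Δl = 3.97; W sinα = 44.2
Slice 5: Δl = 2.5/cos27.4° = 2.816 m; N'_5 = 153·cos27.4° = 135.8; c'Δl = 5.91; W sinα = 70.4
Slice 6: Δl = 2.7/cos40.0° = 3.525 m; N'_6 = 71·cos40.0° = 54.4; c'Δl = 7.40; W sinα = 45.6
Σc'Δl = 29.8 kN/m; ΣN' = 721.0 kN/m; ΣW sinα = 191.2 kN/m
Resisting = 29.8 + 721.0·tan32.3° = 29.8 + 455.8 = 485.6 kN/m
FS = 485.6 / 191.2 = 2.539

FS = 2.54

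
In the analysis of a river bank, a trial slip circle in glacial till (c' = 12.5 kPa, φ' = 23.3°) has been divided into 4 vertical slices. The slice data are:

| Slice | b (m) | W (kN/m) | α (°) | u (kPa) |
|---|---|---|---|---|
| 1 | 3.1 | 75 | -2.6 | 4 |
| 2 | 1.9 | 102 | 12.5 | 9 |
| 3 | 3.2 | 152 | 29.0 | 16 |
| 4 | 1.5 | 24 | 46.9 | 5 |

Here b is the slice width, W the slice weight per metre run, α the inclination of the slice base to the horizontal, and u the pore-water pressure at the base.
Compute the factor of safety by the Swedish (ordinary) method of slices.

FS = 2.12

Ordinary method of slices: FS = Σ[c'·Δl_i + (W_i cosα_i − u_i·Δl_i)·tanφ'] / Σ W_i sinα_i, with Δl_i = b_i / cosα_i.
Slice 1: Δl = 3.1/cos(-2.6°) = 3.103 m; N'_1 = 75·cos(-2.6°) − 4·3.103 = 62.5; c'Δl = 38.79; W sinα = -3.4
Slice 2: Δl = 1.9/cos12.5° = 1.946 m; N'_2 = 102·cos12.5° − 9·1.946 = 82.1; c'Δl = 24.33; W sinα = 22.1
Slice 3: Δl = 3.2/cos29.0° = 3.659 m; N'_3 = 152·cos29.0° − 16·3.659 = 74.4; c'Δl = 45.73; W sinα = 73.7
Slice 4: Δl = 1.5/cos46.9° = 2.195 m; N'_4 = 24·cos46.9° − 5·2.195 = 5.4; c'Δl = 27.44; W sinα = 17.5
Σc'Δl = 136.3 kN/m; ΣN' = 224.4 kN/m; ΣW sinα = 109.9 kN/m
Resisting = 136.3 + 224.4·tan23.3° = 136.3 + 96.6 = 232.9 kN/m
FS = 232.9 / 109.9 = 2.120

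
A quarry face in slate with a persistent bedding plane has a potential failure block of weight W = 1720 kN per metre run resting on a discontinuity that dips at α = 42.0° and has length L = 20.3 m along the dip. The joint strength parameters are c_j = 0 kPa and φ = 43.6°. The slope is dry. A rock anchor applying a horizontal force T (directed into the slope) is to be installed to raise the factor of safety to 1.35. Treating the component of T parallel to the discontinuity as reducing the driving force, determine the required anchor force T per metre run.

T = 205 kN/m

Resolving forces along and normal to the sliding plane, with the horizontal anchor force T adding T·sinα to the effective normal force and T·cosα acting up the plane against the driving force:
FS = [c_jL + (W cosα + T sinα) tanφ] / [W sinα − T cosα]
Without the anchor: N' = 1278.2 kN/m, driving T_d = 1150.9 kN/m, resisting R = 0·20.3 + 1278.2·tan43.6° = 1217.2 kN/m, FS = 1.06.
Setting FS = 1.35 and solving for T:
1.35·(1150.9 − T cos42.0°) = 1217.2 + T sin42.0°·tan43.6°
T·(sin42.0°·tan43.6° + 1.35·cos42.0°) = 1.35·1150.9 − 1217.2
T·(0.6691·0.9523 + 1.35·0.7431) = 1553.7 − 1217.2 = 336.5
T·1.6404 = 336.5
T = 205.1 kN/m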